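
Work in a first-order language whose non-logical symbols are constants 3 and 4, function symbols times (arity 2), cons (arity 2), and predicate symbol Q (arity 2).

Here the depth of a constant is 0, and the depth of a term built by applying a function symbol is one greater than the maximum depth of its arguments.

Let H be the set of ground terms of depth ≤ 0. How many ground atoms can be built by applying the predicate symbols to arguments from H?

First count ground terms of depth ≤ 0.
Write N_k for the number of ground terms of depth ≤ k. A term of depth ≤ k is either a constant or a function symbol applied to arguments of depth ≤ k−1, so N_k = 2 + N_{k-1}^2 + N_{k-1}^2.
N_0 = 2
Explicitly: 3, 4.
So |H| = 2.
A ground atom is a predicate applied to a tuple of terms from H, so the count is the sum over predicates of |H|^arity:
  Q: 2^2 = 4
Total ground atoms: 4.

4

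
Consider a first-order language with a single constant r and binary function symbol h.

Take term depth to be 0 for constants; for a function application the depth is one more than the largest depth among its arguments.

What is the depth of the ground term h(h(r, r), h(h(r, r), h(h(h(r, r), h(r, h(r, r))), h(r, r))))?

depth(h(r, r)) = 1 + max(0, 0) = 1
depth(h(r, h(r, r))) = 1 + max(0, 1) = 2
depth(h(h(r, r), h(r, h(r, r)))) = 1 + max(1, 2) = 3
depth(h(h(h(r, r), h(r, h(r, r))), h(r, r))) = 1 + max(3, 1) = 4
depth(h(h(r, r), h(h(h(r, r), h(r, h(r, r))), h(r, r)))) = 1 + max(1, 4) = 5
depth(h(h(r, r), h(h(r, r), h(h(h(r, r), h(r, h(r, r))), h(r, r))))) = 1 + max(1, 5) = 6

6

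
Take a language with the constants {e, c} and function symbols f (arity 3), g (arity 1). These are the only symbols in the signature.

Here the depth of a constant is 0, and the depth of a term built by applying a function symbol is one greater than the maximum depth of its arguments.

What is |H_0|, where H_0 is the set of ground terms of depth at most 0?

2

Let N_k = |{terms of depth ≤ k}|. Then N_0 = 2 and N_k = 2 + N_{k-1}^3 + N_{k-1} for k ≥ 1 (one summand per function symbol, arity giving the exponent).
N_0 = 2
Explicitly: e, c.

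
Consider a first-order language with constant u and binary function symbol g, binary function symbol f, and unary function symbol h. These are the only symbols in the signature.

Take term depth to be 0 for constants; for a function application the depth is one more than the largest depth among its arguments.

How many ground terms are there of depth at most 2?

37

Write N_k for the number of ground terms of depth ≤ k. A term of depth ≤ k is either a constant or a function symbol applied to arguments of depth ≤ k−1, so N_k = 1 + N_{k-1}^2 + N_{k-1}^2 + N_{k-1}.
N_0 = 1
N_1 = 1 + 1^2 + 1^2 + 1 = 4
N_2 = 1 + 4^2 + 4^2 + 4 = 37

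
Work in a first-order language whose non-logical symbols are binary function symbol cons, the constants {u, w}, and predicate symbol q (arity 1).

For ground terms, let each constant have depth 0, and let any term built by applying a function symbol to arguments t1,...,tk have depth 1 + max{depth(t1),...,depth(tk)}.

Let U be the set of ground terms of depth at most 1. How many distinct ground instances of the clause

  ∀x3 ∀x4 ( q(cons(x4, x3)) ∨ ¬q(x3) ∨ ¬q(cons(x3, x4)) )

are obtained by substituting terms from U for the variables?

Ground terms of depth ≤ 1:
  Let N_k count ground terms of depth at most k. Each non-constant term of depth ≤ k is some function symbol applied to depth-≤(k−1) arguments, giving N_k = 2 + N_{k-1}^2.
  N_0 = 2
  N_1 = 2 + 2^2 = 6
  Explicitly: u, w, cons(u, u), cons(u, w), cons(w, u), cons(w, w).
So there are 6 ground terms available for substitution.
The body mentions every one of the 2 quantified variables; since ground terms form a free algebra, no two substitutions collapse to the same formula.
Number of ground instances = 6^2 = 36.

36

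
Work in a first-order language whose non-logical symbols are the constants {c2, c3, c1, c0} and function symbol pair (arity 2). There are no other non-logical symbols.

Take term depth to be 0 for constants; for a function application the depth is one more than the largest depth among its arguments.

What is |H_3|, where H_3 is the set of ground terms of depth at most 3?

Let N_k count ground terms of depth at most k. Each non-constant term of depth ≤ k is some function symbol applied to depth-≤(k−1) arguments, giving N_k = 4 + N_{k-1}^2.
N_0 = 4
N_1 = 4 + 4^2 = 20
N_2 = 4 + 20^2 = 404
N_3 = 4 + 404^2 = 163220

163220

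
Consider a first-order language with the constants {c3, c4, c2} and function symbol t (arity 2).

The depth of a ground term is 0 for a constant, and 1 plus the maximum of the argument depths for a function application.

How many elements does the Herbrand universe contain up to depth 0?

3

Let N_k = |{terms of depth ≤ k}|. Then N_0 = 3 and N_k = 3 + N_{k-1}^2 for k ≥ 1 (one summand per function symbol, arity giving the exponent).
N_0 = 3
Explicitly: c3, c4, c2.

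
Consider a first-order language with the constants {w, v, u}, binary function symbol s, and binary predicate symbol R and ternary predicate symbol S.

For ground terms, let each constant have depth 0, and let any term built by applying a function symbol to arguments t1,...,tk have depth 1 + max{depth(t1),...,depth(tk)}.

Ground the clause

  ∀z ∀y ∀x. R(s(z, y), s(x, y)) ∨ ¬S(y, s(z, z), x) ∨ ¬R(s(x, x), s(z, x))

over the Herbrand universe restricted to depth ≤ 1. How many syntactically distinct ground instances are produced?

1728

Ground terms of depth ≤ 1:
  If N_k denotes the number of depth-≤k ground terms, the 3 constants give N_0 = 3, and each function symbol of arity r contributes N_{k-1}^r new terms at level k: N_k = 3 + N_{k-1}^2.
  N_0 = 3
  N_1 = 3 + 3^2 = 12
  Explicitly: w, v, u, s(w, w), s(w, v), s(w, u), s(v, w), s(v, v), s(v, u), s(u, w), s(u, v), s(u, u).
So there are 12 ground terms available for substitution.
The clause has 3 distinct variables (z, y, x), each appearing in the body. In the free term algebra distinct substitutions yield syntactically distinct ground instances.
Number of ground instances = 12^3 = 1728.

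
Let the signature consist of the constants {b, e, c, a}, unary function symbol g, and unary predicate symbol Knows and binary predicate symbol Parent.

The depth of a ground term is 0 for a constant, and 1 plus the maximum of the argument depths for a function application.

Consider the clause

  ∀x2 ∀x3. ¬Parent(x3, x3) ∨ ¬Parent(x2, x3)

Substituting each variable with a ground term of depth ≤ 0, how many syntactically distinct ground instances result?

16

Ground terms of depth ≤ 0:
  Let N_k = |{terms of depth ≤ k}|. Then N_0 = 4 and N_k = 4 + N_{k-1} for k ≥ 1 (one summand per function symbol, arity giving the exponent).
  N_0 = 4
So there are 4 ground terms available for substitution.
The clause has 2 distinct variables (x2, x3), each appearing in the body. In the free term algebra distinct substitutions yield syntactically distinct ground instances.
Number of ground instances = 4^2 = 16.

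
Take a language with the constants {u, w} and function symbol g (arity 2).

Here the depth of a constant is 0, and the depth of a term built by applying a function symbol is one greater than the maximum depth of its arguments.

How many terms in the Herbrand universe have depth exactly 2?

32

Write N_k for the number of ground terms of depth ≤ k. A term of depth ≤ k is either a constant or a function symbol applied to arguments of depth ≤ k−1, so N_k = 2 + N_{k-1}^2.
N_0 = 2
N_1 = 2 + 2^2 = 6
N_2 = 2 + 6^2 = 38
Terms of depth exactly 2: N_2 − N_1 = 38 − 6 = 32.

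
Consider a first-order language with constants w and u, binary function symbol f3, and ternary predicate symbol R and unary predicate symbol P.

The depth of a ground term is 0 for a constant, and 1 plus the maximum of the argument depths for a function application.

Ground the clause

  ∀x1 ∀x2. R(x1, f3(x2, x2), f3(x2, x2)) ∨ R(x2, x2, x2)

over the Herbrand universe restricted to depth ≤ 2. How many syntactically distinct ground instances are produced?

Ground terms of depth ≤ 2:
  Count level by level. With function symbols f3/2, the terms of depth ≤ k are the 2 constants together with each function applied to depth-≤(k−1) tuples, so N_k = 2 + N_{k-1}^2.
  N_0 = 2
  N_1 = 2 + 2^2 = 6
  N_2 = 2 + 6^2 = 38
So there are 38 ground terms available for substitution.
The clause has 2 distinct variables (x1, x2), each appearing in the body. In the free term algebra distinct substitutions yield syntactically distinct ground instances.
Number of ground instances = 38^2 = 1444.

1444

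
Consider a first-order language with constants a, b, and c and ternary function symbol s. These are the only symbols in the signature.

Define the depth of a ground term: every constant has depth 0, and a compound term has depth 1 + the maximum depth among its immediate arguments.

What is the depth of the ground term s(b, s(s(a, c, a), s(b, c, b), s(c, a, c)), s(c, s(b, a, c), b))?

3

depth(s(a, c, a)) = 1 + max(0, 0, 0) = 1
depth(s(b, c, b)) = 1 + max(0, 0, 0) = 1
depth(s(c, a, c)) = 1 + max(0, 0, 0) = 1
depth(s(s(a, c, a), s(b, c, b), s(c, a, c))) = 1 + max(1, 1, 1) = 2
depth(s(b, a, c)) = 1 + max(0, 0, 0) = 1
depth(s(c, s(b, a, c), b)) = 1 + max(0, 1, 0) = 2
depth(s(b, s(s(a, c, a), s(b, c, b), s(c, a, c)), s(c, s(b, a, c), b))) = 1 + max(0, 2, 2) = 3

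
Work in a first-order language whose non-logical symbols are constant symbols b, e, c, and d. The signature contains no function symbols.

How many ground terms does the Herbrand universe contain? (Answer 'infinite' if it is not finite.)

4

There are no function symbols, so every ground term is one of the 4 constants.
The Herbrand universe is {b, e, c, d}, which is finite with 4 elements.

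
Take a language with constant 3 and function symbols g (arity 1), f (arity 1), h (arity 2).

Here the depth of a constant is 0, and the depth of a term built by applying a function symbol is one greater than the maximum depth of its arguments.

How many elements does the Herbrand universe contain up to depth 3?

676

Let N_k count ground terms of depth at most k. Each non-constant term of depth ≤ k is some function symbol applied to depth-≤(k−1) arguments, giving N_k = 1 + N_{k-1} + N_{k-1} + N_{k-1}^2.
N_0 = 1
N_1 = 1 + 1 + 1 + 1^2 = 4
N_2 = 1 + 4 + 4 + 4^2 = 25
N_3 = 1 + 25 + 25 + 25^2 = 676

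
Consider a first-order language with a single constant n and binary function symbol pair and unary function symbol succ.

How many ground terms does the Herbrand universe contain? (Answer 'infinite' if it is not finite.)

infinite

The signature has at least one function symbol (pair, arity 2) and at least one constant (n).
Iterating pair gives infinitely many distinct ground terms: n, pair(n, n), pair(pair(n, n), pair(n, n)), ...
So the Herbrand universe is infinite.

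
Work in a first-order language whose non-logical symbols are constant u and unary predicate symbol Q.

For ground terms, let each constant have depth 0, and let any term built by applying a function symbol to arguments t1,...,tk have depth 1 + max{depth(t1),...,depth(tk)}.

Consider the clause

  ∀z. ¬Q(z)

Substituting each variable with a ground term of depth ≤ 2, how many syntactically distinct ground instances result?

1

Ground terms of depth ≤ 2:
  With no function symbols every ground term is a constant, so there is exactly 1 ground term at every depth bound.
  N_0 = 1
  N_1 = 1
  N_2 = 1
  Explicitly: u.
So there is exactly 1 ground term available for substitution.
The clause has 1 distinct variable (z), which appears in the body. In the free term algebra distinct substitutions yield syntactically distinct ground instances.
Number of ground instances = 1.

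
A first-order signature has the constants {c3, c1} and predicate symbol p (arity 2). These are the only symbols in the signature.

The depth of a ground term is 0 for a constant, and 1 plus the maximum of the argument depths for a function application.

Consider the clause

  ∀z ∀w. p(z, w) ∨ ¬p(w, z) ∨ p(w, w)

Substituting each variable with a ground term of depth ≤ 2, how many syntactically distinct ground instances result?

Ground terms of depth ≤ 2:
  With no function symbols every ground term is a constant, so there are exactly 2 ground terms at every depth bound.
  N_0 = 2
  N_1 = 2
  N_2 = 2
  Explicitly: c3, c1.
So there are 2 ground terms available for substitution.
There are 2 variables to instantiate (z, w), each occurring in at least one literal, so different choices give different ground instances.
Number of ground instances = 2^2 = 4.

4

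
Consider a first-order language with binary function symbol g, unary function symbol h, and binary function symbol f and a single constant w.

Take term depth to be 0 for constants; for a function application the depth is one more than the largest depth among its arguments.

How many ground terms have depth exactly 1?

If N_k denotes the number of depth-≤k ground terms, the 1 constant gives N_0 = 1, and each function symbol of arity r contributes N_{k-1}^r new terms at level k: N_k = 1 + N_{k-1}^2 + N_{k-1} + N_{k-1}^2.
N_0 = 1
N_1 = 1 + 1^2 + 1 + 1^2 = 4
Terms of depth exactly 1: N_1 − N_0 = 4 − 1 = 3.

3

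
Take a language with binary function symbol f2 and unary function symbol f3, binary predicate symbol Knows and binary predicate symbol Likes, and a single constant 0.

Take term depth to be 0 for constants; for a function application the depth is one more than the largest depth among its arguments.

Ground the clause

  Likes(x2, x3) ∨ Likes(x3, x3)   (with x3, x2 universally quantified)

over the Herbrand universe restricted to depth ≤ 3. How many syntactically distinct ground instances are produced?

33489

Ground terms of depth ≤ 3:
  Let N_k = |{terms of depth ≤ k}|. Then N_0 = 1 and N_k = 1 + N_{k-1}^2 + N_{k-1} for k ≥ 1 (one summand per function symbol, arity giving the exponent).
  N_0 = 1
  N_1 = 1 + 1^2 + 1 = 3
  N_2 = 1 + 3^2 + 3 = 13
  N_3 = 1 + 13^2 + 13 = 183
So there are 183 ground terms available for substitution.
Each of x3, x2 ranges independently over the available ground terms, and distinct assignments produce distinct instances.
Number of ground instances = 183^2 = 33489.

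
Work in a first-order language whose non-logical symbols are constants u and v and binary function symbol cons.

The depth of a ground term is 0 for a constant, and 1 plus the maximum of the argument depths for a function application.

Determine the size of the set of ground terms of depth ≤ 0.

2

Let N_k count ground terms of depth at most k. Each non-constant term of depth ≤ k is some function symbol applied to depth-≤(k−1) arguments, giving N_k = 2 + N_{k-1}^2.
N_0 = 2
Explicitly: u, v.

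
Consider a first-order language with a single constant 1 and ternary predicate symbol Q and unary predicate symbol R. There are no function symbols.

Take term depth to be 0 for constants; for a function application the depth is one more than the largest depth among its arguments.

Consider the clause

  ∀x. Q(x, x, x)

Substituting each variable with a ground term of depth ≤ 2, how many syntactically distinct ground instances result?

Ground terms of depth ≤ 2:
  With no function symbols every ground term is a constant, so there is exactly 1 ground term at every depth bound.
  N_0 = 1
  N_1 = 1
  N_2 = 1
  Explicitly: 1.
So there is exactly 1 ground term available for substitution.
The variable x ranges independently over the available ground terms, and distinct assignments produce distinct instances.
Number of ground instances = 1.

1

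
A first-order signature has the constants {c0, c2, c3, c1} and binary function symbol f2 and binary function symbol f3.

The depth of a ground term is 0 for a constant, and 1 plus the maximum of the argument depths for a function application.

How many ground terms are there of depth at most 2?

Write N_k for the number of ground terms of depth ≤ k. A term of depth ≤ k is either a constant or a function symbol applied to arguments of depth ≤ k−1, so N_k = 4 + N_{k-1}^2 + N_{k-1}^2.
N_0 = 4
N_1 = 4 + 4^2 + 4^2 = 36
N_2 = 4 + 36^2 + 36^2 = 2596

2596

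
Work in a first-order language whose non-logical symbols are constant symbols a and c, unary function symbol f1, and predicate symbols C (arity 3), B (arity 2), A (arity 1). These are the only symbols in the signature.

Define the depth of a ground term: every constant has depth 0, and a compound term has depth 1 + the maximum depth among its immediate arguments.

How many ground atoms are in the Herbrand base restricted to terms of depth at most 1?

First count ground terms of depth ≤ 1.
Let N_k = |{terms of depth ≤ k}|. Then N_0 = 2 and N_k = 2 + N_{k-1} for k ≥ 1 (one summand per function symbol, arity giving the exponent).
N_0 = 2
N_1 = 2 + 2 = 4
Explicitly: a, c, f1(a), f1(c).
So |H| = 4.
Each predicate of arity r yields |H|^r ground atoms (one per choice of an r-tuple from H):
  C: 4^3 = 64;  B: 4^2 = 16;  A: 4
Total ground atoms: 64 + 16 + 4 = 84.

84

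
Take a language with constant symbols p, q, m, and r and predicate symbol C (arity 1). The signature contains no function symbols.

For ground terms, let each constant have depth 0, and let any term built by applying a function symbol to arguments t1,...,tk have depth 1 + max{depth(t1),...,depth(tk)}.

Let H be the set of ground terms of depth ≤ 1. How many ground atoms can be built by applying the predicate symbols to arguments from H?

First count ground terms of depth ≤ 1.
With no function symbols every ground term is a constant, so there are exactly 4 ground terms at every depth bound.
N_0 = 4
N_1 = 4
So |H| = 4.
Each predicate of arity r yields |H|^r ground atoms (one per choice of an r-tuple from H):
  C: 4
Total ground atoms: 4.

4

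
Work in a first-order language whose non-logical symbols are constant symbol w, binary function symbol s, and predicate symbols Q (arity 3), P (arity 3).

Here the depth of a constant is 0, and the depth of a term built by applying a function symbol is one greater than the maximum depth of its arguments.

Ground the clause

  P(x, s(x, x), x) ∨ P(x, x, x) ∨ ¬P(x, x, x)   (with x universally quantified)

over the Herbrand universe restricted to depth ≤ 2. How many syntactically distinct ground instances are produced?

5

Ground terms of depth ≤ 2:
  Let N_k = |{terms of depth ≤ k}|. Then N_0 = 1 and N_k = 1 + N_{k-1}^2 for k ≥ 1 (one summand per function symbol, arity giving the exponent).
  N_0 = 1
  N_1 = 1 + 1^2 = 2
  N_2 = 1 + 2^2 = 5
  Explicitly: w, s(w, w), s(w, s(w, w)), s(s(w, w), w), s(s(w, w), s(w, w)).
So there are 5 ground terms available for substitution.
The variable x ranges independently over the available ground terms, and distinct assignments produce distinct instances.
Number of ground instances = 5.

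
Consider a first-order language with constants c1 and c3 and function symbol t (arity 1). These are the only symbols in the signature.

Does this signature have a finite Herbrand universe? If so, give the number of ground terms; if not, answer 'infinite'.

The signature has at least one function symbol (t, arity 1) and at least one constant (c1).
Iterating t gives infinitely many distinct ground terms: c1, t(c1), t(t(c1)), ...
So the Herbrand universe is infinite.

infinite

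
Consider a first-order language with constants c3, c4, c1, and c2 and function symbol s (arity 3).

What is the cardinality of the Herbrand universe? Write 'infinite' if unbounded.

infinite

The signature has at least one function symbol (s, arity 3) and at least one constant (c3).
Iterating s gives infinitely many distinct ground terms: c3, s(c3, c3, c3), s(s(c3, c3, c3), s(c3, c3, c3), s(c3, c3, c3)), ...
So the Herbrand universe is infinite.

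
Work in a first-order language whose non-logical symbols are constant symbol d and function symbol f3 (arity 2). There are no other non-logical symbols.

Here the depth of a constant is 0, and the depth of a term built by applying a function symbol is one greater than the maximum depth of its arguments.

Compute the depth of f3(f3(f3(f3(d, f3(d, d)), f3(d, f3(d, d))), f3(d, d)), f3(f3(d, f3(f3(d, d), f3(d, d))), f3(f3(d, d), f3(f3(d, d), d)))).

depth(f3(d, d)) = 1 + max(0, 0) = 1
depth(f3(d, f3(d, d))) = 1 + max(0, 1) = 2
depth(f3(f3(d, f3(d, d)), f3(d, f3(d, d)))) = 1 + max(2, 2) = 3
depth(f3(f3(f3(d, f3(d, d)), f3(d, f3(d, d))), f3(d, d))) = 1 + max(3, 1) = 4
depth(f3(f3(d, d), f3(d, d))) = 1 + max(1, 1) = 2
depth(f3(d, f3(f3(d, d), f3(d, d)))) = 1 + max(0, 2) = 3
depth(f3(f3(d, d), d)) = 1 + max(1, 0) = 2
depth(f3(f3(d, d), f3(f3(d, d), d))) = 1 + max(1, 2) = 3
depth(f3(f3(d, f3(f3(d, d), f3(d, d))), f3(f3(d, d), f3(f3(d, d), d)))) = 1 + max(3, 3) = 4
depth(f3(f3(f3(f3(d, f3(d, d)), f3(d, f3(d, d))), f3(d, d)), f3(f3(d, f3(f3(d, d), f3(d, d))), f3(f3(d, d), f3(f3(d, d), d))))) = 1 + max(4, 4) = 5

5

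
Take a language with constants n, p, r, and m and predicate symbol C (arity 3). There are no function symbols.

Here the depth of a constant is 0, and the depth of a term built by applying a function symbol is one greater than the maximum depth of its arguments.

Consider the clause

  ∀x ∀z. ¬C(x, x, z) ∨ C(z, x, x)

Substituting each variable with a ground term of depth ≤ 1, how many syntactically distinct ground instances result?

16

Ground terms of depth ≤ 1:
  With no function symbols every ground term is a constant, so there are exactly 4 ground terms at every depth bound.
  N_0 = 4
  N_1 = 4
  Explicitly: n, p, r, m.
So there are 4 ground terms available for substitution.
The clause has 2 distinct variables (x, z), each appearing in the body. In the free term algebra distinct substitutions yield syntactically distinct ground instances.
Number of ground instances = 4^2 = 16.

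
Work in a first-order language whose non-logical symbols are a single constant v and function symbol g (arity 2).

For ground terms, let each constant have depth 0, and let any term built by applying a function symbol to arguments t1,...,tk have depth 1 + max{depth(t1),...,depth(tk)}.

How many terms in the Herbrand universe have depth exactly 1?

Write N_k for the number of ground terms of depth ≤ k. A term of depth ≤ k is either a constant or a function symbol applied to arguments of depth ≤ k−1, so N_k = 1 + N_{k-1}^2.
N_0 = 1
N_1 = 1 + 1^2 = 2
Terms of depth exactly 1: N_1 − N_0 = 2 − 1 = 1.

1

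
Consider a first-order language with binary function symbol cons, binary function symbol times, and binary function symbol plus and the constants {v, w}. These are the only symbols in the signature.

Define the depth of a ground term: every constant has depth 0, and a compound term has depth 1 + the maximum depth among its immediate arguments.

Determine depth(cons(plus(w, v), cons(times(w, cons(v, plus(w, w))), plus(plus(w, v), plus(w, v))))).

5

depth(plus(w, v)) = 1 + max(0, 0) = 1
depth(plus(w, w)) = 1 + max(0, 0) = 1
depth(cons(v, plus(w, w))) = 1 + max(0, 1) = 2
depth(times(w, cons(v, plus(w, w)))) = 1 + max(0, 2) = 3
depth(plus(plus(w, v), plus(w, v))) = 1 + max(1, 1) = 2
depth(cons(times(w, cons(v, plus(w, w))), plus(plus(w, v), plus(w, v)))) = 1 + max(3, 2) = 4
depth(cons(plus(w, v), cons(times(w, cons(v, plus(w, w))), plus(plus(w, v), plus(w, v))))) = 1 + max(1, 4) = 5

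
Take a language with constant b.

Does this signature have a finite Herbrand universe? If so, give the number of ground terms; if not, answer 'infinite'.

There are no function symbols, so the only ground term is the single constant.
The Herbrand universe is {b}, finite with 1 element.

1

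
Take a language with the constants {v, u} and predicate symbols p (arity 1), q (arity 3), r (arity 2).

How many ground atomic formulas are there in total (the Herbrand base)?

With no function symbols, the Herbrand universe is just the 2 constants.
Ground atoms per predicate: p: 2, q: 2^3 = 8, r: 2^2 = 4.
Herbrand base size = 2 + 8 + 4 = 14.

14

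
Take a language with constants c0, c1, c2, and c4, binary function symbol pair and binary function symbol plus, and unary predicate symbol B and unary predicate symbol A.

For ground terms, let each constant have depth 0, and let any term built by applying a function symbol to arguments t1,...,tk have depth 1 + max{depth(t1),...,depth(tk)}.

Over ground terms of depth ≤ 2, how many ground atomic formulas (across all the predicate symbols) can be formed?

5192

First count ground terms of depth ≤ 2.
Count level by level. With function symbols pair/2, plus/2, the terms of depth ≤ k are the 4 constants together with each function applied to depth-≤(k−1) tuples, so N_k = 4 + N_{k-1}^2 + N_{k-1}^2.
N_0 = 4
N_1 = 4 + 4^2 + 4^2 = 36
N_2 = 4 + 36^2 + 36^2 = 2596
So |H| = 2596.
Each predicate of arity r yields |H|^r ground atoms (one per choice of an r-tuple from H):
  B: 2596;  A: 2596
Total ground atoms: 2596 + 2596 = 5192.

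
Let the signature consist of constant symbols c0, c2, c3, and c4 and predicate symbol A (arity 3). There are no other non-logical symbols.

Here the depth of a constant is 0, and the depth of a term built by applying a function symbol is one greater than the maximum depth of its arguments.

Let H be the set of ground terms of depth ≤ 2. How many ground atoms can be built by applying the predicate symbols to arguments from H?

First count ground terms of depth ≤ 2.
With no function symbols every ground term is a constant, so there are exactly 4 ground terms at every depth bound.
N_0 = 4
N_1 = 4
N_2 = 4
Explicitly: c0, c2, c3, c4.
So |H| = 4.
Each predicate of arity r yields |H|^r ground atoms (one per choice of an r-tuple from H):
  A: 4^3 = 64
Total ground atoms: 64.

64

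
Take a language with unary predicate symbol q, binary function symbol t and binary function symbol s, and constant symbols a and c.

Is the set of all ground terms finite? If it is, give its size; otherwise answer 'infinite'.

infinite

The signature has at least one function symbol (t, arity 2) and at least one constant (a).
Iterating t gives infinitely many distinct ground terms: a, t(a, a), t(t(a, a), t(a, a)), ...
So the Herbrand universe is infinite.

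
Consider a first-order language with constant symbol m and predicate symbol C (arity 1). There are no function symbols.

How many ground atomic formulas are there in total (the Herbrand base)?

1

With no function symbols, the Herbrand universe is just the 1 constant.
Ground atoms per predicate: C: 1.
Herbrand base size = 1 = 1.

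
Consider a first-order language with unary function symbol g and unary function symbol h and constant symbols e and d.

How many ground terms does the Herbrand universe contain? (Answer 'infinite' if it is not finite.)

The signature has at least one function symbol (g, arity 1) and at least one constant (e).
Iterating g gives infinitely many distinct ground terms: e, g(e), g(g(e)), ...
So the Herbrand universe is infinite.

infinite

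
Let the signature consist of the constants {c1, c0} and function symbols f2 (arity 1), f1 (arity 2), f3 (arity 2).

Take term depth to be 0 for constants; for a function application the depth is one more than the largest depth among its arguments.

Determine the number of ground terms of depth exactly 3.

182410

Let N_k = |{terms of depth ≤ k}|. Then N_0 = 2 and N_k = 2 + N_{k-1} + N_{k-1}^2 + N_{k-1}^2 for k ≥ 1 (one summand per function symbol, arity giving the exponent).
N_0 = 2
N_1 = 2 + 2 + 2^2 + 2^2 = 12
N_2 = 2 + 12 + 12^2 + 12^2 = 302
N_3 = 2 + 302 + 302^2 + 302^2 = 182712
Terms of depth exactly 3: N_3 − N_2 = 182712 − 302 = 182410.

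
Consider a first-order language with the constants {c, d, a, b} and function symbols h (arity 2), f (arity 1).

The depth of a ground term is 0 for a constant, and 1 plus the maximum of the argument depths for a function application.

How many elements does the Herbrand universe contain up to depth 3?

Let N_k count ground terms of depth at most k. Each non-constant term of depth ≤ k is some function symbol applied to depth-≤(k−1) arguments, giving N_k = 4 + N_{k-1}^2 + N_{k-1}.
N_0 = 4
N_1 = 4 + 4^2 + 4 = 24
N_2 = 4 + 24^2 + 24 = 604
N_3 = 4 + 604^2 + 604 = 365424

365424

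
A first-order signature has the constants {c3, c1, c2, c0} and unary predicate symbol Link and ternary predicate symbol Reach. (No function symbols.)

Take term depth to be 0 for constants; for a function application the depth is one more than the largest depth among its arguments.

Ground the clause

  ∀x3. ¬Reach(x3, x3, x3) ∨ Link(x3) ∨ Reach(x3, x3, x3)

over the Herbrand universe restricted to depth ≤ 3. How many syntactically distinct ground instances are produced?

Ground terms of depth ≤ 3:
  With no function symbols every ground term is a constant, so there are exactly 4 ground terms at every depth bound.
  N_0 = 4
  N_1 = 4
  N_2 = 4
  N_3 = 4
  Explicitly: c3, c1, c2, c0.
So there are 4 ground terms available for substitution.
The body mentions the single quantified variable x3; since ground terms form a free algebra, no two substitutions collapse to the same formula.
Number of ground instances = 4.

4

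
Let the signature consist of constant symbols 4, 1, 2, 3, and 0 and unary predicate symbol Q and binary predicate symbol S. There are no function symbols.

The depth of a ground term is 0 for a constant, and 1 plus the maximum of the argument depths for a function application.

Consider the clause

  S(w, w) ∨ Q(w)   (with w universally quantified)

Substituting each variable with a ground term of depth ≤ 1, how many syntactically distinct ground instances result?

Ground terms of depth ≤ 1:
  With no function symbols every ground term is a constant, so there are exactly 5 ground terms at every depth bound.
  N_0 = 5
  N_1 = 5
So there are 5 ground terms available for substitution.
The clause has 1 distinct variable (w), which appears in the body. In the free term algebra distinct substitutions yield syntactically distinct ground instances.
Number of ground instances = 5.

5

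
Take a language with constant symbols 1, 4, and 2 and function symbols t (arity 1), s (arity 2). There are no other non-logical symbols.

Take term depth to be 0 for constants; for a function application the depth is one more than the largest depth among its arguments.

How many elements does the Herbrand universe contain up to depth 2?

243

Write N_k for the number of ground terms of depth ≤ k. A term of depth ≤ k is either a constant or a function symbol applied to arguments of depth ≤ k−1, so N_k = 3 + N_{k-1} + N_{k-1}^2.
N_0 = 3
N_1 = 3 + 3 + 3^2 = 15
N_2 = 3 + 15 + 15^2 = 243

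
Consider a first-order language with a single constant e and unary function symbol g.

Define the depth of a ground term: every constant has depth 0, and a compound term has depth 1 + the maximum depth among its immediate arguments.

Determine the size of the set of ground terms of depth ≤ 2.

Let N_k = |{terms of depth ≤ k}|. Then N_0 = 1 and N_k = 1 + N_{k-1} for k ≥ 1 (one summand per function symbol, arity giving the exponent).
N_0 = 1
N_1 = 1 + 1 = 2
N_2 = 1 + 2 = 3
Explicitly: e, g(e), g(g(e)).

3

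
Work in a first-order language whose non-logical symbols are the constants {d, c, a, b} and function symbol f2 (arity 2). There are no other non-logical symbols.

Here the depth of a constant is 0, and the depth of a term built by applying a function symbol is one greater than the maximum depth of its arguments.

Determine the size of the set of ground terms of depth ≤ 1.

20

If N_k denotes the number of depth-≤k ground terms, the 4 constants give N_0 = 4, and each function symbol of arity r contributes N_{k-1}^r new terms at level k: N_k = 4 + N_{k-1}^2.
N_0 = 4
N_1 = 4 + 4^2 = 20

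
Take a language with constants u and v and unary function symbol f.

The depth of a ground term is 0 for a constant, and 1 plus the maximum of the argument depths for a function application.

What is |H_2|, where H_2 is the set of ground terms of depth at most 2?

6

Let N_k count ground terms of depth at most k. Each non-constant term of depth ≤ k is some function symbol applied to depth-≤(k−1) arguments, giving N_k = 2 + N_{k-1}.
N_0 = 2
N_1 = 2 + 2 = 4
N_2 = 2 + 4 = 6
Explicitly: u, v, f(u), f(v), f(f(u)), f(f(v)).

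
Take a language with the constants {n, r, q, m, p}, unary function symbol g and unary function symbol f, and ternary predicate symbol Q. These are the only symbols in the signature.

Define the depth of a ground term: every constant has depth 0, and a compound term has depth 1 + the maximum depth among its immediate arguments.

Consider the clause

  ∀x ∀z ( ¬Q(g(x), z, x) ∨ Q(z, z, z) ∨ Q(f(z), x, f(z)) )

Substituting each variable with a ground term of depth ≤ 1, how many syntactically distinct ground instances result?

225

Ground terms of depth ≤ 1:
  Write N_k for the number of ground terms of depth ≤ k. A term of depth ≤ k is either a constant or a function symbol applied to arguments of depth ≤ k−1, so N_k = 5 + N_{k-1} + N_{k-1}.
  N_0 = 5
  N_1 = 5 + 5 + 5 = 15
So there are 15 ground terms available for substitution.
The body mentions every one of the 2 quantified variables; since ground terms form a free algebra, no two substitutions collapse to the same formula.
Number of ground instances = 15^2 = 225.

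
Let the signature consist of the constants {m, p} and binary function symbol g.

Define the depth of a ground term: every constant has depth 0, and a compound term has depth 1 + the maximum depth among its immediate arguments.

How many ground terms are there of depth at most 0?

2

If N_k denotes the number of depth-≤k ground terms, the 2 constants give N_0 = 2, and each function symbol of arity r contributes N_{k-1}^r new terms at level k: N_k = 2 + N_{k-1}^2.
N_0 = 2
Explicitly: m, p.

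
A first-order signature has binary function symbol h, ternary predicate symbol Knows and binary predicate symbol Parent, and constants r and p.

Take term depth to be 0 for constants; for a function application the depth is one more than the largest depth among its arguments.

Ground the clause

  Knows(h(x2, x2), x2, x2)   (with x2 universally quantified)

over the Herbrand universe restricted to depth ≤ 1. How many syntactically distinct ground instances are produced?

Ground terms of depth ≤ 1:
  Let N_k count ground terms of depth at most k. Each non-constant term of depth ≤ k is some function symbol applied to depth-≤(k−1) arguments, giving N_k = 2 + N_{k-1}^2.
  N_0 = 2
  N_1 = 2 + 2^2 = 6
So there are 6 ground terms available for substitution.
There is 1 variable to instantiate (x2),  occurring in at least one literal, so different choices give different ground instances.
Number of ground instances = 6.

6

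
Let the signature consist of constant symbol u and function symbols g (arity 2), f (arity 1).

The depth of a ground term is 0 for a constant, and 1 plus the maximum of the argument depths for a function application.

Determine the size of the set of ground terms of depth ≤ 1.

Count level by level. With function symbols g/2, f/1, the terms of depth ≤ k are the 1 constant together with each function applied to depth-≤(k−1) tuples, so N_k = 1 + N_{k-1}^2 + N_{k-1}.
N_0 = 1
N_1 = 1 + 1^2 + 1 = 3
Explicitly: u, g(u, u), f(u).

3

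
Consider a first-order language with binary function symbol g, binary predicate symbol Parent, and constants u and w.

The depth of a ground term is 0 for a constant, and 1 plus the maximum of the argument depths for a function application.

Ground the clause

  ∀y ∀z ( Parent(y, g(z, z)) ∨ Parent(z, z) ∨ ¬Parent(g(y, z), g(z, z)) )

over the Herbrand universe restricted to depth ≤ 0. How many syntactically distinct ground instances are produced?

Ground terms of depth ≤ 0:
  Write N_k for the number of ground terms of depth ≤ k. A term of depth ≤ k is either a constant or a function symbol applied to arguments of depth ≤ k−1, so N_k = 2 + N_{k-1}^2.
  N_0 = 2
  Explicitly: u, w.
So there are 2 ground terms available for substitution.
Each of y, z ranges independently over the available ground terms, and distinct assignments produce distinct instances.
Number of ground instances = 2^2 = 4.

4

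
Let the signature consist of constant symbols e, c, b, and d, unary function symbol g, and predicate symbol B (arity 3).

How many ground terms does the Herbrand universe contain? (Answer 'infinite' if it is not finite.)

The signature has at least one function symbol (g, arity 1) and at least one constant (e).
Iterating g gives infinitely many distinct ground terms: e, g(e), g(g(e)), ...
So the Herbrand universe is infinite.

infinite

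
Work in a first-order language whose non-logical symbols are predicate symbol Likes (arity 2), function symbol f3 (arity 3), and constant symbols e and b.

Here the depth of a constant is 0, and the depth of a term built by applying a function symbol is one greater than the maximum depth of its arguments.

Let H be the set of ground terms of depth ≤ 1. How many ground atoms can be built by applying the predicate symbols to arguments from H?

100

First count ground terms of depth ≤ 1.
Let N_k = |{terms of depth ≤ k}|. Then N_0 = 2 and N_k = 2 + N_{k-1}^3 for k ≥ 1 (one summand per function symbol, arity giving the exponent).
N_0 = 2
N_1 = 2 + 2^3 = 10
Explicitly: e, b, f3(e, e, e), f3(e, e, b), f3(e, b, e), f3(e, b, b), f3(b, e, e), f3(b, e, b), f3(b, b, e), f3(b, b, b).
So |H| = 10.
A ground atom is a predicate applied to a tuple of terms from H, so the count is the sum over predicates of |H|^arity:
  Likes: 10^2 = 100
Total ground atoms: 100.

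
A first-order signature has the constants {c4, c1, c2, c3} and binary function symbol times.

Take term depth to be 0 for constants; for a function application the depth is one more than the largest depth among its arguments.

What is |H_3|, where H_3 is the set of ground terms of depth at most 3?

Count level by level. With function symbols times/2, the terms of depth ≤ k are the 4 constants together with each function applied to depth-≤(k−1) tuples, so N_k = 4 + N_{k-1}^2.
N_0 = 4
N_1 = 4 + 4^2 = 20
N_2 = 4 + 20^2 = 404
N_3 = 4 + 404^2 = 163220

163220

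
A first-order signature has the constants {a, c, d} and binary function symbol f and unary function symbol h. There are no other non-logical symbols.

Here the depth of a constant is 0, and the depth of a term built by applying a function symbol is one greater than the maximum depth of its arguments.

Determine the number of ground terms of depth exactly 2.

Write N_k for the number of ground terms of depth ≤ k. A term of depth ≤ k is either a constant or a function symbol applied to arguments of depth ≤ k−1, so N_k = 3 + N_{k-1}^2 + N_{k-1}.
N_0 = 3
N_1 = 3 + 3^2 + 3 = 15
N_2 = 3 + 15^2 + 15 = 243
Terms of depth exactly 2: N_2 − N_1 = 243 − 15 = 228.

228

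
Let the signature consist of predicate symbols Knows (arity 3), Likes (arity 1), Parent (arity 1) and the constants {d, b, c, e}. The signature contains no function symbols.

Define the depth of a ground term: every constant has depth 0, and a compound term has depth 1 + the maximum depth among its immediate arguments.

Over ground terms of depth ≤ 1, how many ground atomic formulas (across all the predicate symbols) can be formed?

First count ground terms of depth ≤ 1.
With no function symbols every ground term is a constant, so there are exactly 4 ground terms at every depth bound.
N_0 = 4
N_1 = 4
Explicitly: d, b, c, e.
So |H| = 4.
A ground atom is a predicate applied to a tuple of terms from H, so the count is the sum over predicates of |H|^arity:
  Knows: 4^3 = 64;  Likes: 4;  Parent: 4
Total ground atoms: 64 + 4 + 4 = 72.

72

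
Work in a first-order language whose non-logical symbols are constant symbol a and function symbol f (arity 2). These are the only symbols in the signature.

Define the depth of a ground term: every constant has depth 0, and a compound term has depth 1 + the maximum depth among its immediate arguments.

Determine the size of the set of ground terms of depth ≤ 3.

26

Let N_k = |{terms of depth ≤ k}|. Then N_0 = 1 and N_k = 1 + N_{k-1}^2 for k ≥ 1 (one summand per function symbol, arity giving the exponent).
N_0 = 1
N_1 = 1 + 1^2 = 2
N_2 = 1 + 2^2 = 5
N_3 = 1 + 5^2 = 26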